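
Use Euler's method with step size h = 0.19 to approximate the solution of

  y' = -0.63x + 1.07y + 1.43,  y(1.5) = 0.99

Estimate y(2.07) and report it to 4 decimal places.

1.9885

Euler: y_{n+1} = y_n + h·f(x_n, y_n).
x=1.500000, y=0.990000: f=1.544300 → y ← 0.990000 + 0.19·1.544300 = 1.283417
x=1.690000, y=1.283417: f=1.738556 → y ← 1.283417 + 0.19·1.738556 = 1.613743
x=1.880000, y=1.613743: f=1.972305 → y ← 1.613743 + 0.19·1.972305 = 1.988481
y(2.07) ≈ 1.9885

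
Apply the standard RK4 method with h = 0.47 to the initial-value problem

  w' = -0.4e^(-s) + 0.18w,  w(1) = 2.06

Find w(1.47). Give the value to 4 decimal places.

2.1841

RK4: k1 = f(s_n, w_n); k2 = f(s_n + h/2, w_n + (h/2)·k1); k3 = f(s_n + h/2, w_n + (h/2)·k2); k4 = f(s_n + h, w_n + h·k3); w_{n+1} = w_n + (h/6)·(k1 + 2k2 + 2k3 + k4).
s=1.000000, w=2.060000:
  k1 = f(1.000000, 2.060000) = 0.223648
  k2 = f(1.235000, 2.112557) = 0.263926
  k3 = f(1.235000, 2.122023) = 0.265630
  k4 = f(1.470000, 2.184846) = 0.301302
  w ← 2.060000 + (0.47/6)·(k1 + 2k2 + 2k3 + k4) = 2.184085
w(1.47) ≈ 2.1841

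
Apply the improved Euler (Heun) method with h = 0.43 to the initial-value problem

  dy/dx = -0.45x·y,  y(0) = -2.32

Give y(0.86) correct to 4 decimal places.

-1.9614

Heun: k1 = f(x_n, y_n); k2 = f(x_n + h, y_n + h·k1); y_{n+1} = y_n + (h/2)·(k1 + k2).
x=0.000000, y=-2.320000:
  k1 = f(0.000000, -2.320000) = 0.000000
  k2 = f(0.430000, -2.320000) = 0.448920
  y ← -2.320000 + (0.43/2)·(0.000000 + 0.448920) = -2.223482
x=0.430000, y=-2.223482:
  k1 = f(0.430000, -2.223482) = 0.430244
  k2 = f(0.860000, -2.038477) = 0.788891
  y ← -2.223482 + (0.43/2)·(0.430244 + 0.788891) = -1.961368
y(0.86) ≈ -1.9614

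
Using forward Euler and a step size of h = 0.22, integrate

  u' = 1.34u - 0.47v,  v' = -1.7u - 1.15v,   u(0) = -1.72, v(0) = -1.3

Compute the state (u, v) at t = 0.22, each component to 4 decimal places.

-2.0926, -0.3278

Euler on (u,v): u_{n+1} = u_n + h·u', v_{n+1} = v_n + h·v'.
0.000000: (-1.720000, -1.300000); f=(-1.693800, 4.419000) → (-2.092636, -0.327820)
(u(0.22), v(0.22)) ≈ (-2.0926, -0.3278)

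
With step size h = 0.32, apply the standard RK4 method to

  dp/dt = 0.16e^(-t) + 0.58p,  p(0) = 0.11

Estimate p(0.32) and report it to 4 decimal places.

0.1808

RK4: k1 = f(t_n, p_n); k2 = f(t_n + h/2, p_n + (h/2)·k1); k3 = f(t_n + h/2, p_n + (h/2)·k2); k4 = f(t_n + h, p_n + h·k3); p_{n+1} = p_n + (h/6)·(k1 + 2k2 + 2k3 + k4).
t=0.000000, p=0.110000:
  k1 = f(0.000000, 0.110000) = 0.223800
  k2 = f(0.160000, 0.145808) = 0.220912
  k3 = f(0.160000, 0.145346) = 0.220644
  k4 = f(0.320000, 0.180606) = 0.220935
  p ← 0.110000 + (0.32/6)·(k1 + 2k2 + 2k3 + k4) = 0.180818
p(0.32) ≈ 0.1808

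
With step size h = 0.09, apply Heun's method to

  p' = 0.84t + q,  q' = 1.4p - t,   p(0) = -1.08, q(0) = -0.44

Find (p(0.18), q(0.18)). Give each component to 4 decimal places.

-1.1713, -0.7391

Heun on (p,q): k1 = f(t_n, state_n); k2 = f(t_n + h, state_n + h·k1); state_{n+1} = state_n + (h/2)·(k1 + k2).
0.000000: (-1.080000, -0.440000)
  k1 = (-0.440000, -1.512000)
  predictor → (-1.119600, -0.576080)
  k2 = (-0.500480, -1.657440)
  → (-1.122322, -0.582625)
0.090000: (-1.122322, -0.582625)
  k1 = (-0.507025, -1.661250)
  predictor → (-1.167954, -0.732137)
  k2 = (-0.580937, -1.815135)
  → (-1.171280, -0.739062)
(p(0.18), q(0.18)) ≈ (-1.1713, -0.7391)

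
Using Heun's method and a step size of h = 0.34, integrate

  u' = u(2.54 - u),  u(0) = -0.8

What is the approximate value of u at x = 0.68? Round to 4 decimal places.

-15.2533

Heun: k1 = f(x_n, u_n); k2 = f(x_n + h, u_n + h·k1); u_{n+1} = u_n + (h/2)·(k1 + k2).
x=0.000000, u=-0.800000:
  k1 = f(0.000000, -0.800000) = -2.672000
  k2 = f(0.340000, -1.708480) = -7.258443
  u ← -0.800000 + (0.34/2)·(-2.672000 + (-7.258443)) = -2.488175
x=0.340000, u=-2.488175:
  k1 = f(0.340000, -2.488175) = -12.510982
  k2 = f(0.680000, -6.741909) = -62.577788
  u ← -2.488175 + (0.34/2)·(-12.510982 + (-62.577788)) = -15.253266
u(0.68) ≈ -15.2533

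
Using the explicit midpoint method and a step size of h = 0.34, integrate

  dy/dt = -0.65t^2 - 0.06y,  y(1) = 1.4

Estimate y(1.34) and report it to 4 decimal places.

1.0715

Midpoint: k1 = f(t_n, y_n); k2 = f(t_n + h/2, y_n + (h/2)·k1); y_{n+1} = y_n + h·k2.
t=1.000000, y=1.400000:
  k1 = f(1.000000, 1.400000) = -0.734000
  k2 = f(1.170000, 1.275220) = -0.966298
  y ← 1.400000 + 0.34·(-0.966298) = 1.071459
y(1.34) ≈ 1.0715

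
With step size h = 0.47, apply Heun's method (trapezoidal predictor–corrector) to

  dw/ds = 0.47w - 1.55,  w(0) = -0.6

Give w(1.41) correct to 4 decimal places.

-4.2296

Heun: k1 = f(s_n, w_n); k2 = f(s_n + h, w_n + h·k1); w_{n+1} = w_n + (h/2)·(k1 + k2).
s=0.000000, w=-0.600000:
  k1 = f(0.000000, -0.600000) = -1.832000
  k2 = f(0.470000, -1.461040) = -2.236689
  w ← -0.600000 + (0.47/2)·(-1.832000 + (-2.236689)) = -1.556142
s=0.470000, w=-1.556142:
  k1 = f(0.470000, -1.556142) = -2.281387
  k2 = f(0.940000, -2.628394) = -2.785345
  w ← -1.556142 + (0.47/2)·(-2.281387 + (-2.785345)) = -2.746824
s=0.940000, w=-2.746824:
  k1 = f(0.940000, -2.746824) = -2.841007
  k2 = f(1.410000, -4.082097) = -3.468586
  w ← -2.746824 + (0.47/2)·(-2.841007 + (-3.468586)) = -4.229578
w(1.41) ≈ -4.2296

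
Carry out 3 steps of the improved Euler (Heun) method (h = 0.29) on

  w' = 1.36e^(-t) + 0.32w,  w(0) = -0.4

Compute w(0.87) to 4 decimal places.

Heun: k1 = f(t_n, w_n); k2 = f(t_n + h, w_n + h·k1); w_{n+1} = w_n + (h/2)·(k1 + k2).
t=0.000000, w=-0.400000:
  k1 = f(0.000000, -0.400000) = 1.232000
  k2 = f(0.290000, -0.042720) = 1.003968
  w ← -0.400000 + (0.29/2)·(1.232000 + 1.003968) = -0.075785
t=0.290000, w=-0.075785:
  k1 = f(0.290000, -0.075785) = 0.993387
  k2 = f(0.580000, 0.212298) = 0.829397
  w ← -0.075785 + (0.29/2)·(0.993387 + 0.829397) = 0.188519
t=0.580000, w=0.188519:
  k1 = f(0.580000, 0.188519) = 0.821788
  k2 = f(0.870000, 0.426838) = 0.706362
  w ← 0.188519 + (0.29/2)·(0.821788 + 0.706362) = 0.410101
w(0.87) ≈ 0.4101

0.4101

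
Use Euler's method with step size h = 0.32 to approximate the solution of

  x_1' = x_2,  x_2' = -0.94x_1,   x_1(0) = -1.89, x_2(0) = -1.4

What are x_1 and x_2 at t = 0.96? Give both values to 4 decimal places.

-2.6451, 0.6551

Euler on (x_1,x_2): x_1_{n+1} = x_1_n + h·x_1', x_2_{n+1} = x_2_n + h·x_2'.
0.000000: (-1.890000, -1.400000); f=(-1.400000, 1.776600) → (-2.338000, -0.831488)
0.320000: (-2.338000, -0.831488); f=(-0.831488, 2.197720) → (-2.604076, -0.128218)
0.640000: (-2.604076, -0.128218); f=(-0.128218, 2.447832) → (-2.645106, 0.655089)
(x_1(0.96), x_2(0.96)) ≈ (-2.6451, 0.6551)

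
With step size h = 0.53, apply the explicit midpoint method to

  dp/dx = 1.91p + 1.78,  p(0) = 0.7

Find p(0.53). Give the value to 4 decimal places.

3.1882

Midpoint: k1 = f(x_n, p_n); k2 = f(x_n + h/2, p_n + (h/2)·k1); p_{n+1} = p_n + h·k2.
x=0.000000, p=0.700000:
  k1 = f(0.000000, 0.700000) = 3.117000
  k2 = f(0.265000, 1.526005) = 4.694670
  p ← 0.700000 + 0.53·4.694670 = 3.188175
p(0.53) ≈ 3.1882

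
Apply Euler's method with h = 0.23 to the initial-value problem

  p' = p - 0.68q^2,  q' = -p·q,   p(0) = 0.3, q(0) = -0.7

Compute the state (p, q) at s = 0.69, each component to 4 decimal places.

0.3028, -0.5669

Euler on (p,q): p_{n+1} = p_n + h·p', q_{n+1} = q_n + h·q'.
0.000000: (0.300000, -0.700000); f=(-0.033200, 0.210000) → (0.292364, -0.651700)
0.230000: (0.292364, -0.651700); f=(0.003559, 0.190534) → (0.293183, -0.607877)
0.460000: (0.293183, -0.607877); f=(0.041913, 0.178219) → (0.302823, -0.566887)
(p(0.69), q(0.69)) ≈ (0.3028, -0.5669)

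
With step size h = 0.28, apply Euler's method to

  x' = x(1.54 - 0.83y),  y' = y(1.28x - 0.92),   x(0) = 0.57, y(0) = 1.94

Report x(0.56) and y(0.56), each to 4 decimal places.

0.5612, 1.7313

Euler on (x,y): x_{n+1} = x_n + h·x', y_{n+1} = y_n + h·y'.
0.000000: (0.570000, 1.940000); f=(-0.040014, -0.369376) → (0.558796, 1.836575)
0.280000: (0.558796, 1.836575); f=(0.008741, -0.376022) → (0.561244, 1.731289)
(x(0.56), y(0.56)) ≈ (0.5612, 1.7313)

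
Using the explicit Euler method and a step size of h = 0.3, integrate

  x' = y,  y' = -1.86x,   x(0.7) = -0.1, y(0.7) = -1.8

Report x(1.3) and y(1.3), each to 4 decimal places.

-1.1633, -1.3871

Euler on (x,y): x_{n+1} = x_n + h·x', y_{n+1} = y_n + h·y'.
0.700000: (-0.100000, -1.800000); f=(-1.800000, 0.186000) → (-0.640000, -1.744200)
1.000000: (-0.640000, -1.744200); f=(-1.744200, 1.190400) → (-1.163260, -1.387080)
(x(1.3), y(1.3)) ≈ (-1.1633, -1.3871)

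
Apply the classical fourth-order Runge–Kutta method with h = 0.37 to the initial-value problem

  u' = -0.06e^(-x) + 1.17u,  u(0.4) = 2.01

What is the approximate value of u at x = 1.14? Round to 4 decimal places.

RK4: k1 = f(x_n, u_n); k2 = f(x_n + h/2, u_n + (h/2)·k1); k3 = f(x_n + h/2, u_n + (h/2)·k2); k4 = f(x_n + h, u_n + h·k3); u_{n+1} = u_n + (h/6)·(k1 + 2k2 + 2k3 + k4).
x=0.400000, u=2.010000:
  k1 = f(0.400000, 2.010000) = 2.311481
  k2 = f(0.585000, 2.437624) = 2.818594
  k3 = f(0.585000, 2.531440) = 2.928358
  k4 = f(0.770000, 3.093493) = 3.591606
  u ← 2.010000 + (0.37/6)·(k1 + 2k2 + 2k3 + k4) = 3.082814
x=0.770000, u=3.082814:
  k1 = f(0.770000, 3.082814) = 3.579112
  k2 = f(0.955000, 3.744950) = 4.358503
  k3 = f(0.955000, 3.889137) = 4.527202
  k4 = f(1.140000, 4.757879) = 5.547529
  u ← 3.082814 + (0.37/6)·(k1 + 2k2 + 2k3 + k4) = 4.741528
u(1.14) ≈ 4.7415

4.7415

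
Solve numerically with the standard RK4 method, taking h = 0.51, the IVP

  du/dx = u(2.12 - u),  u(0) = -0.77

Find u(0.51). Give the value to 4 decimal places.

-5.9320

RK4: k1 = f(x_n, u_n); k2 = f(x_n + h/2, u_n + (h/2)·k1); k3 = f(x_n + h/2, u_n + (h/2)·k2); k4 = f(x_n + h, u_n + h·k3); u_{n+1} = u_n + (h/6)·(k1 + 2k2 + 2k3 + k4).
x=0.000000, u=-0.770000:
  k1 = f(0.000000, -0.770000) = -2.225300
  k2 = f(0.255000, -1.337452) = -4.624174
  k3 = f(0.255000, -1.949164) = -7.931470
  k4 = f(0.510000, -4.815050) = -33.392607
  u ← -0.770000 + (0.51/6)·(k1 + 2k2 + 2k3 + k4) = -5.931982
u(0.51) ≈ -5.9320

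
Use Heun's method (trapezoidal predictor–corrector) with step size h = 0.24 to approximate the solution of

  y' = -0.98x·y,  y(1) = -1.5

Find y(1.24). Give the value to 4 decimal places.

-1.1563

Heun: k1 = f(x_n, y_n); k2 = f(x_n + h, y_n + h·k1); y_{n+1} = y_n + (h/2)·(k1 + k2).
x=1.000000, y=-1.500000:
  k1 = f(1.000000, -1.500000) = 1.470000
  k2 = f(1.240000, -1.147200) = 1.394077
  y ← -1.500000 + (0.24/2)·(1.470000 + 1.394077) = -1.156311
y(1.24) ≈ -1.1563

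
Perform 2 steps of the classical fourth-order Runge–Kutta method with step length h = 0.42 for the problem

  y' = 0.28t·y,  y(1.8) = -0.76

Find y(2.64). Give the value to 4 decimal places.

RK4: k1 = f(t_n, y_n); k2 = f(t_n + h/2, y_n + (h/2)·k1); k3 = f(t_n + h/2, y_n + (h/2)·k2); k4 = f(t_n + h, y_n + h·k3); y_{n+1} = y_n + (h/6)·(k1 + 2k2 + 2k3 + k4).
t=1.800000, y=-0.760000:
  k1 = f(1.800000, -0.760000) = -0.383040
  k2 = f(2.010000, -0.840438) = -0.472999
  k3 = f(2.010000, -0.859330) = -0.483631
  k4 = f(2.220000, -0.963125) = -0.598678
  y ← -0.760000 + (0.42/6)·(k1 + 2k2 + 2k3 + k4) = -0.962648
t=2.220000, y=-0.962648:
  k1 = f(2.220000, -0.962648) = -0.598382
  k2 = f(2.430000, -1.088309) = -0.740485
  k3 = f(2.430000, -1.118150) = -0.760789
  k4 = f(2.640000, -1.282180) = -0.947787
  y ← -0.962648 + (0.42/6)·(k1 + 2k2 + 2k3 + k4) = -1.281059
y(2.64) ≈ -1.2811

-1.2811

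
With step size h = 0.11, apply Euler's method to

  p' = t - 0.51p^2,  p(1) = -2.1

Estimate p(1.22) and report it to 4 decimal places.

Euler: p_{n+1} = p_n + h·f(t_n, p_n).
t=1.000000, p=-2.100000: f=-1.249100 → p ← -2.100000 + 0.11·(-1.249100) = -2.237401
t=1.110000, p=-2.237401: f=-1.443041 → p ← -2.237401 + 0.11·(-1.443041) = -2.396136
p(1.22) ≈ -2.3961

-2.3961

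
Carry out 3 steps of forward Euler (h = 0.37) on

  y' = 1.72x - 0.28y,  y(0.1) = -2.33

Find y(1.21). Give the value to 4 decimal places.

Euler: y_{n+1} = y_n + h·f(x_n, y_n).
x=0.100000, y=-2.330000: f=0.824400 → y ← -2.330000 + 0.37·0.824400 = -2.024972
x=0.470000, y=-2.024972: f=1.375392 → y ← -2.024972 + 0.37·1.375392 = -1.516077
x=0.840000, y=-1.516077: f=1.869302 → y ← -1.516077 + 0.37·1.869302 = -0.824435
y(1.21) ≈ -0.8244

-0.8244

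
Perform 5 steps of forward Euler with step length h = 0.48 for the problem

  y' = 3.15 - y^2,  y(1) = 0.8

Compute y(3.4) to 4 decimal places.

Euler: y_{n+1} = y_n + h·f(t_n, y_n).
t=1.000000, y=0.800000: f=2.510000 → y ← 0.800000 + 0.48·2.510000 = 2.004800
t=1.480000, y=2.004800: f=-0.869223 → y ← 2.004800 + 0.48·(-0.869223) = 1.587573
t=1.960000, y=1.587573: f=0.629612 → y ← 1.587573 + 0.48·0.629612 = 1.889787
t=2.440000, y=1.889787: f=-0.421294 → y ← 1.889787 + 0.48·(-0.421294) = 1.687566
t=2.920000, y=1.687566: f=0.302122 → y ← 1.687566 + 0.48·0.302122 = 1.832584
y(3.4) ≈ 1.8326

1.8326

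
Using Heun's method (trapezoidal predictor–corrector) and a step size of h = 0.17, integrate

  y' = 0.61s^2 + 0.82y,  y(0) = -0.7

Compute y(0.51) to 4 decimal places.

Heun: k1 = f(s_n, y_n); k2 = f(s_n + h, y_n + h·k1); y_{n+1} = y_n + (h/2)·(k1 + k2).
s=0.000000, y=-0.700000:
  k1 = f(0.000000, -0.700000) = -0.574000
  k2 = f(0.170000, -0.797580) = -0.636387
  y ← -0.700000 + (0.17/2)·(-0.574000 + (-0.636387)) = -0.802883
s=0.170000, y=-0.802883:
  k1 = f(0.170000, -0.802883) = -0.640735
  k2 = f(0.340000, -0.911808) = -0.677166
  y ← -0.802883 + (0.17/2)·(-0.640735 + (-0.677166)) = -0.914904
s=0.340000, y=-0.914904:
  k1 = f(0.340000, -0.914904) = -0.679706
  k2 = f(0.510000, -1.030454) = -0.686312
  y ← -0.914904 + (0.17/2)·(-0.679706 + (-0.686312)) = -1.031016
y(0.51) ≈ -1.0310

-1.0310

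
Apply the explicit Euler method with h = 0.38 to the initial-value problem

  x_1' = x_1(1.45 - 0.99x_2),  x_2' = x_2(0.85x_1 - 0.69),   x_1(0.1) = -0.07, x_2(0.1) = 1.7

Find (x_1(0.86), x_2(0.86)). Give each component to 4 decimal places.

Euler on (x_1,x_2): x_1_{n+1} = x_1_n + h·x_1', x_2_{n+1} = x_2_n + h·x_2'.
0.100000: (-0.070000, 1.700000); f=(0.016310, -1.274150) → (-0.063802, 1.215823)
0.480000: (-0.063802, 1.215823); f=(-0.015717, -0.904854) → (-0.069775, 0.871978)
(x_1(0.86), x_2(0.86)) ≈ (-0.0698, 0.8720)

-0.0698, 0.8720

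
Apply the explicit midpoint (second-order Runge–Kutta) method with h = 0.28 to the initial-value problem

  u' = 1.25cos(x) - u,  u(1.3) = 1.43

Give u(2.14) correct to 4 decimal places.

Midpoint: k1 = f(x_n, u_n); k2 = f(x_n + h/2, u_n + (h/2)·k1); u_{n+1} = u_n + h·k2.
x=1.300000, u=1.430000:
  k1 = f(1.300000, 1.430000) = -1.095626
  k2 = f(1.440000, 1.276612) = -1.113583
  u ← 1.430000 + 0.28·(-1.113583) = 1.118197
x=1.580000, u=1.118197:
  k1 = f(1.580000, 1.118197) = -1.129701
  k2 = f(1.720000, 0.960039) = -1.145852
  u ← 1.118197 + 0.28·(-1.145852) = 0.797358
x=1.860000, u=0.797358:
  k1 = f(1.860000, 0.797358) = -1.153845
  k2 = f(2.000000, 0.635820) = -1.156004
  u ← 0.797358 + 0.28·(-1.156004) = 0.473677
u(2.14) ≈ 0.4737

0.4737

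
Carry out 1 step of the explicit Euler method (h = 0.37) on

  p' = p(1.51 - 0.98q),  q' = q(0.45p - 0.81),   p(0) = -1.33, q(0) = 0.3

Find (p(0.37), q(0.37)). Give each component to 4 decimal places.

-1.9284, 0.1437

Euler on (p,q): p_{n+1} = p_n + h·p', q_{n+1} = q_n + h·q'.
0.000000: (-1.330000, 0.300000); f=(-1.617280, -0.422550) → (-1.928394, 0.143656)
(p(0.37), q(0.37)) ≈ (-1.9284, 0.1437)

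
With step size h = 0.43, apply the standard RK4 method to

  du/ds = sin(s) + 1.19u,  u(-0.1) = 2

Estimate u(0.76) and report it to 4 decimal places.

5.9324

RK4: k1 = f(s_n, u_n); k2 = f(s_n + h/2, u_n + (h/2)·k1); k3 = f(s_n + h/2, u_n + (h/2)·k2); k4 = f(s_n + h, u_n + h·k3); u_{n+1} = u_n + (h/6)·(k1 + 2k2 + 2k3 + k4).
s=-0.100000, u=2.000000:
  k1 = f(-0.100000, 2.000000) = 2.280167
  k2 = f(0.115000, 2.490236) = 3.078127
  k3 = f(0.115000, 2.661797) = 3.282286
  k4 = f(0.330000, 3.411383) = 4.383589
  u ← 2.000000 + (0.43/6)·(k1 + 2k2 + 2k3 + k4) = 3.389228
s=0.330000, u=3.389228:
  k1 = f(0.330000, 3.389228) = 4.357225
  k2 = f(0.545000, 4.326032) = 5.666396
  k3 = f(0.545000, 4.607503) = 6.001347
  k4 = f(0.760000, 5.969808) = 7.792992
  u ← 3.389228 + (0.43/6)·(k1 + 2k2 + 2k3 + k4) = 5.932370
u(0.76) ≈ 5.9324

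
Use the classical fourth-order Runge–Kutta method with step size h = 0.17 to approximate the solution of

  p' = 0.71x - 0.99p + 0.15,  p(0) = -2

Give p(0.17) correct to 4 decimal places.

RK4: k1 = f(x_n, p_n); k2 = f(x_n + h/2, p_n + (h/2)·k1); k3 = f(x_n + h/2, p_n + (h/2)·k2); k4 = f(x_n + h, p_n + h·k3); p_{n+1} = p_n + (h/6)·(k1 + 2k2 + 2k3 + k4).
x=0.000000, p=-2.000000:
  k1 = f(0.000000, -2.000000) = 2.130000
  k2 = f(0.085000, -1.818950) = 2.011111
  k3 = f(0.085000, -1.829056) = 2.021115
  k4 = f(0.170000, -1.656410) = 1.910546
  p ← -2.000000 + (0.17/6)·(k1 + 2k2 + 2k3 + k4) = -1.657025
p(0.17) ≈ -1.6570

-1.6570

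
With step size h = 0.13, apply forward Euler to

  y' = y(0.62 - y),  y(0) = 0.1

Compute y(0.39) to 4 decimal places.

0.1214

Euler: y_{n+1} = y_n + h·f(x_n, y_n).
x=0.000000, y=0.100000: f=0.052000 → y ← 0.100000 + 0.13·0.052000 = 0.106760
x=0.130000, y=0.106760: f=0.054794 → y ← 0.106760 + 0.13·0.054794 = 0.113883
x=0.260000, y=0.113883: f=0.057638 → y ← 0.113883 + 0.13·0.057638 = 0.121376
y(0.39) ≈ 0.1214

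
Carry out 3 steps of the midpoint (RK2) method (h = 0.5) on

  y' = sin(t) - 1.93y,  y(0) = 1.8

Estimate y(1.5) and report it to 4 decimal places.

0.6410

Midpoint: k1 = f(t_n, y_n); k2 = f(t_n + h/2, y_n + (h/2)·k1); y_{n+1} = y_n + h·k2.
t=0.000000, y=1.800000:
  k1 = f(0.000000, 1.800000) = -3.474000
  k2 = f(0.250000, 0.931500) = -1.550391
  y ← 1.800000 + 0.5·(-1.550391) = 1.024804
t=0.500000, y=1.024804:
  k1 = f(0.500000, 1.024804) = -1.498447
  k2 = f(0.750000, 0.650193) = -0.573233
  y ← 1.024804 + 0.5·(-0.573233) = 0.738188
t=1.000000, y=0.738188:
  k1 = f(1.000000, 0.738188) = -0.583232
  k2 = f(1.250000, 0.592380) = -0.194309
  y ← 0.738188 + 0.5·(-0.194309) = 0.641034
y(1.5) ≈ 0.6410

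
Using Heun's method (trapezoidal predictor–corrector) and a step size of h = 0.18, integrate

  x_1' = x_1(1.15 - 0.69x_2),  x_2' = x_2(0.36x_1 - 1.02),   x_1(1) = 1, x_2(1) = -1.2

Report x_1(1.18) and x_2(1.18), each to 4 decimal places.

Heun on (x_1,x_2): k1 = f(t_n, state_n); k2 = f(t_n + h, state_n + h·k1); state_{n+1} = state_n + (h/2)·(k1 + k2).
1.000000: (1.000000, -1.200000)
  k1 = (1.978000, 0.792000)
  predictor → (1.356040, -1.057440)
  k2 = (2.548858, 0.562374)
  → (1.407417, -1.078106)
(x_1(1.18), x_2(1.18)) ≈ (1.4074, -1.0781)

1.4074, -1.0781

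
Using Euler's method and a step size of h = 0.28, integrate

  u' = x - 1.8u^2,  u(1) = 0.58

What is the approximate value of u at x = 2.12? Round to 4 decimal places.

Euler: u_{n+1} = u_n + h·f(x_n, u_n).
x=1.000000, u=0.580000: f=0.394480 → u ← 0.580000 + 0.28·0.394480 = 0.690454
x=1.280000, u=0.690454: f=0.421891 → u ← 0.690454 + 0.28·0.421891 = 0.808584
x=1.560000, u=0.808584: f=0.383146 → u ← 0.808584 + 0.28·0.383146 = 0.915865
x=1.840000, u=0.915865: f=0.330145 → u ← 0.915865 + 0.28·0.330145 = 1.008305
u(2.12) ≈ 1.0083

1.0083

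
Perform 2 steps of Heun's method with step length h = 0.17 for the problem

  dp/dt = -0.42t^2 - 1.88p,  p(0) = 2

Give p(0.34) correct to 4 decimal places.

Heun: k1 = f(t_n, p_n); k2 = f(t_n + h, p_n + h·k1); p_{n+1} = p_n + (h/2)·(k1 + k2).
t=0.000000, p=2.000000:
  k1 = f(0.000000, 2.000000) = -3.760000
  k2 = f(0.170000, 1.360800) = -2.570442
  p ← 2.000000 + (0.17/2)·(-3.760000 + (-2.570442)) = 1.461912
t=0.170000, p=1.461912:
  k1 = f(0.170000, 1.461912) = -2.760533
  k2 = f(0.340000, 0.992622) = -1.914681
  p ← 1.461912 + (0.17/2)·(-2.760533 + (-1.914681)) = 1.064519
p(0.34) ≈ 1.0645

1.0645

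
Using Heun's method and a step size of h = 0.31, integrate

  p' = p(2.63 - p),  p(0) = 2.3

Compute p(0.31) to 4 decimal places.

Heun: k1 = f(s_n, p_n); k2 = f(s_n + h, p_n + h·k1); p_{n+1} = p_n + (h/2)·(k1 + k2).
s=0.000000, p=2.300000:
  k1 = f(0.000000, 2.300000) = 0.759000
  k2 = f(0.310000, 2.535290) = 0.240117
  p ← 2.300000 + (0.31/2)·(0.759000 + 0.240117) = 2.454863
p(0.31) ≈ 2.4549

2.4549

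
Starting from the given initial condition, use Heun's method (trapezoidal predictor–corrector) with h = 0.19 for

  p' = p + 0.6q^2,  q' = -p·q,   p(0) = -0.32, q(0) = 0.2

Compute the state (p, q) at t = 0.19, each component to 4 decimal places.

Heun on (p,q): k1 = f(t_n, state_n); k2 = f(t_n + h, state_n + h·k1); state_{n+1} = state_n + (h/2)·(k1 + k2).
0.000000: (-0.320000, 0.200000)
  k1 = (-0.296000, 0.064000)
  predictor → (-0.376240, 0.212160)
  k2 = (-0.349233, 0.079823)
  → (-0.381297, 0.213663)
(p(0.19), q(0.19)) ≈ (-0.3813, 0.2137)

-0.3813, 0.2137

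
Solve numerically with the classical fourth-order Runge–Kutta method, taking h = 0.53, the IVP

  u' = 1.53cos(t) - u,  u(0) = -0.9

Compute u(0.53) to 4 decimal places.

0.0658

RK4: k1 = f(t_n, u_n); k2 = f(t_n + h/2, u_n + (h/2)·k1); k3 = f(t_n + h/2, u_n + (h/2)·k2); k4 = f(t_n + h, u_n + h·k3); u_{n+1} = u_n + (h/6)·(k1 + 2k2 + 2k3 + k4).
t=0.000000, u=-0.900000:
  k1 = f(0.000000, -0.900000) = 2.430000
  k2 = f(0.265000, -0.256050) = 1.732642
  k3 = f(0.265000, -0.440850) = 1.917442
  k4 = f(0.530000, 0.116244) = 1.203851
  u ← -0.900000 + (0.53/6)·(k1 + 2k2 + 2k3 + k4) = 0.065838
u(0.53) ≈ 0.0658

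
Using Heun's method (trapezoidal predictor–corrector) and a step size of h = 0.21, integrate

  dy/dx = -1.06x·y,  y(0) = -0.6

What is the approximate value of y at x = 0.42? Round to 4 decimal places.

-0.5462

Heun: k1 = f(x_n, y_n); k2 = f(x_n + h, y_n + h·k1); y_{n+1} = y_n + (h/2)·(k1 + k2).
x=0.000000, y=-0.600000:
  k1 = f(0.000000, -0.600000) = 0.000000
  k2 = f(0.210000, -0.600000) = 0.133560
  y ← -0.600000 + (0.21/2)·(0.000000 + 0.133560) = -0.585976
x=0.210000, y=-0.585976:
  k1 = f(0.210000, -0.585976) = 0.130438
  k2 = f(0.420000, -0.558584) = 0.248682
  y ← -0.585976 + (0.21/2)·(0.130438 + 0.248682) = -0.546169
y(0.42) ≈ -0.5462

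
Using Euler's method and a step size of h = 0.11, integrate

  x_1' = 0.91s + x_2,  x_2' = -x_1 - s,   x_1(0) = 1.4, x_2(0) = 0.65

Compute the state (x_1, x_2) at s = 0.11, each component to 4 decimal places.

Euler on (x_1,x_2): x_1_{n+1} = x_1_n + h·x_1', x_2_{n+1} = x_2_n + h·x_2'.
0.000000: (1.400000, 0.650000); f=(0.650000, -1.400000) → (1.471500, 0.496000)
(x_1(0.11), x_2(0.11)) ≈ (1.4715, 0.4960)

1.4715, 0.4960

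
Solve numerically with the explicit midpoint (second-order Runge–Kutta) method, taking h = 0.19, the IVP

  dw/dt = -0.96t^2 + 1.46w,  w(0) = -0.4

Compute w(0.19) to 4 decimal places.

Midpoint: k1 = f(t_n, w_n); k2 = f(t_n + h/2, w_n + (h/2)·k1); w_{n+1} = w_n + h·k2.
t=0.000000, w=-0.400000:
  k1 = f(0.000000, -0.400000) = -0.584000
  k2 = f(0.095000, -0.455480) = -0.673665
  w ← -0.400000 + 0.19·(-0.673665) = -0.527996
w(0.19) ≈ -0.5280

-0.5280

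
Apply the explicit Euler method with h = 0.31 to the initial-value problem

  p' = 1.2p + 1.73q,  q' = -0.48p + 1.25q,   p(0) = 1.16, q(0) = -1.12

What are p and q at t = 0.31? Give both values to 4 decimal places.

Euler on (p,q): p_{n+1} = p_n + h·p', q_{n+1} = q_n + h·q'.
0.000000: (1.160000, -1.120000); f=(-0.545600, -1.956800) → (0.990864, -1.726608)
(p(0.31), q(0.31)) ≈ (0.9909, -1.7266)

0.9909, -1.7266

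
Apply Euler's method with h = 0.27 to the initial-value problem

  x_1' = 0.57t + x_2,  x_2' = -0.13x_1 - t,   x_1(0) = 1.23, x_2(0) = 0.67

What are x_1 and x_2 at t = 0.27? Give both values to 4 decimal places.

1.4109, 0.6268

Euler on (x_1,x_2): x_1_{n+1} = x_1_n + h·x_1', x_2_{n+1} = x_2_n + h·x_2'.
0.000000: (1.230000, 0.670000); f=(0.670000, -0.159900) → (1.410900, 0.626827)
(x_1(0.27), x_2(0.27)) ≈ (1.4109, 0.6268)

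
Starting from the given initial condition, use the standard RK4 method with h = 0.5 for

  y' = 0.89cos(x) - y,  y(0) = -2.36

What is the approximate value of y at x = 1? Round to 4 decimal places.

RK4: k1 = f(x_n, y_n); k2 = f(x_n + h/2, y_n + (h/2)·k1); k3 = f(x_n + h/2, y_n + (h/2)·k2); k4 = f(x_n + h, y_n + h·k3); y_{n+1} = y_n + (h/6)·(k1 + 2k2 + 2k3 + k4).
x=0.000000, y=-2.360000:
  k1 = f(0.000000, -2.360000) = 3.250000
  k2 = f(0.250000, -1.547500) = 2.409832
  k3 = f(0.250000, -1.757542) = 2.619874
  k4 = f(0.500000, -1.050063) = 1.831111
  y ← -2.360000 + (0.5/6)·(k1 + 2k2 + 2k3 + k4) = -1.098290
x=0.500000, y=-1.098290:
  k1 = f(0.500000, -1.098290) = 1.879338
  k2 = f(0.750000, -0.628455) = 1.279658
  k3 = f(0.750000, -0.778375) = 1.429578
  k4 = f(1.000000, -0.383501) = 0.864370
  y ← -1.098290 + (0.5/6)·(k1 + 2k2 + 2k3 + k4) = -0.418108
y(1) ≈ -0.4181

-0.4181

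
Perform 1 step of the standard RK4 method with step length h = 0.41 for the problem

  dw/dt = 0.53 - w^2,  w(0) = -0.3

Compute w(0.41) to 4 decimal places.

RK4: k1 = f(t_n, w_n); k2 = f(t_n + h/2, w_n + (h/2)·k1); k3 = f(t_n + h/2, w_n + (h/2)·k2); k4 = f(t_n + h, w_n + h·k3); w_{n+1} = w_n + (h/6)·(k1 + 2k2 + 2k3 + k4).
t=0.000000, w=-0.300000:
  k1 = f(0.000000, -0.300000) = 0.440000
  k2 = f(0.205000, -0.209800) = 0.485984
  k3 = f(0.205000, -0.200373) = 0.489851
  k4 = f(0.410000, -0.099161) = 0.520167
  w ← -0.300000 + (0.41/6)·(k1 + 2k2 + 2k3 + k4) = -0.101025
w(0.41) ≈ -0.1010

-0.1010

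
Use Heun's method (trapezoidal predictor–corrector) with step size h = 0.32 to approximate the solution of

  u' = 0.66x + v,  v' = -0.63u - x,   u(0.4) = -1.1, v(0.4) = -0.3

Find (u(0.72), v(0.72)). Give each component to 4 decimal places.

-1.0627, -0.2563

Heun on (u,v): k1 = f(x_n, state_n); k2 = f(x_n + h, state_n + h·k1); state_{n+1} = state_n + (h/2)·(k1 + k2).
0.400000: (-1.100000, -0.300000)
  k1 = (-0.036000, 0.293000)
  predictor → (-1.111520, -0.206240)
  k2 = (0.268960, -0.019742)
  → (-1.062726, -0.256279)
(u(0.72), v(0.72)) ≈ (-1.0627, -0.2563)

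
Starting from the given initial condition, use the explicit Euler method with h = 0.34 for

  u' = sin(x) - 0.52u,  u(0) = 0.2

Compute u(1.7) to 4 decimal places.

Euler: u_{n+1} = u_n + h·f(x_n, u_n).
x=0.000000, u=0.200000: f=-0.104000 → u ← 0.200000 + 0.34·(-0.104000) = 0.164640
x=0.340000, u=0.164640: f=0.247874 → u ← 0.164640 + 0.34·0.247874 = 0.248917
x=0.680000, u=0.248917: f=0.499356 → u ← 0.248917 + 0.34·0.499356 = 0.418698
x=1.020000, u=0.418698: f=0.634385 → u ← 0.418698 + 0.34·0.634385 = 0.634389
x=1.360000, u=0.634389: f=0.647982 → u ← 0.634389 + 0.34·0.647982 = 0.854703
u(1.7) ≈ 0.8547

0.8547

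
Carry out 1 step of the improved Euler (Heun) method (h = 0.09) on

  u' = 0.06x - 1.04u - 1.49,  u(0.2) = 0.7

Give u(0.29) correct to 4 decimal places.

Heun: k1 = f(x_n, u_n); k2 = f(x_n + h, u_n + h·k1); u_{n+1} = u_n + (h/2)·(k1 + k2).
x=0.200000, u=0.700000:
  k1 = f(0.200000, 0.700000) = -2.206000
  k2 = f(0.290000, 0.501460) = -1.994118
  u ← 0.700000 + (0.09/2)·(-2.206000 + (-1.994118)) = 0.510995
u(0.29) ≈ 0.5110

0.5110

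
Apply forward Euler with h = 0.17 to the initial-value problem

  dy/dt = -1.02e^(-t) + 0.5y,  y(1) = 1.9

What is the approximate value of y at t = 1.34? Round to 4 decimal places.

Euler: y_{n+1} = y_n + h·f(t_n, y_n).
t=1.000000, y=1.900000: f=0.574763 → y ← 1.900000 + 0.17·0.574763 = 1.997710
t=1.170000, y=1.997710: f=0.682281 → y ← 1.997710 + 0.17·0.682281 = 2.113697
y(1.34) ≈ 2.1137

2.1137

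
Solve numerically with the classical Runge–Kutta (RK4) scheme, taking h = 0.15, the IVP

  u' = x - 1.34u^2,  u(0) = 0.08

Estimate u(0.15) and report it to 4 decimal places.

RK4: k1 = f(x_n, u_n); k2 = f(x_n + h/2, u_n + (h/2)·k1); k3 = f(x_n + h/2, u_n + (h/2)·k2); k4 = f(x_n + h, u_n + h·k3); u_{n+1} = u_n + (h/6)·(k1 + 2k2 + 2k3 + k4).
x=0.000000, u=0.080000:
  k1 = f(0.000000, 0.080000) = -0.008576
  k2 = f(0.075000, 0.079357) = 0.066561
  k3 = f(0.075000, 0.084992) = 0.065320
  k4 = f(0.150000, 0.089798) = 0.139195
  u ← 0.080000 + (0.15/6)·(k1 + 2k2 + 2k3 + k4) = 0.089860
u(0.15) ≈ 0.0899

0.0899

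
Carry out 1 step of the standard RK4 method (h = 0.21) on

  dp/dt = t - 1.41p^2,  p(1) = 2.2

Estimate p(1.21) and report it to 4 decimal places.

1.4864

RK4: k1 = f(t_n, p_n); k2 = f(t_n + h/2, p_n + (h/2)·k1); k3 = f(t_n + h/2, p_n + (h/2)·k2); k4 = f(t_n + h, p_n + h·k3); p_{n+1} = p_n + (h/6)·(k1 + 2k2 + 2k3 + k4).
t=1.000000, p=2.200000:
  k1 = f(1.000000, 2.200000) = -5.824400
  k2 = f(1.105000, 1.588438) = -2.452621
  k3 = f(1.105000, 1.942475) = -4.215224
  k4 = f(1.210000, 1.314803) = -1.227477
  p ← 2.200000 + (0.21/6)·(k1 + 2k2 + 2k3 + k4) = 1.486435
p(1.21) ≈ 1.4864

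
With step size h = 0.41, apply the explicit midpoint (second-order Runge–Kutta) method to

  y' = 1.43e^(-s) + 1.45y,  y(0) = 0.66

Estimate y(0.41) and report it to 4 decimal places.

1.8209

Midpoint: k1 = f(s_n, y_n); k2 = f(s_n + h/2, y_n + (h/2)·k1); y_{n+1} = y_n + h·k2.
s=0.000000, y=0.660000:
  k1 = f(0.000000, 0.660000) = 2.387000
  k2 = f(0.205000, 1.149335) = 2.831481
  y ← 0.660000 + 0.41·2.831481 = 1.820907
y(0.41) ≈ 1.8209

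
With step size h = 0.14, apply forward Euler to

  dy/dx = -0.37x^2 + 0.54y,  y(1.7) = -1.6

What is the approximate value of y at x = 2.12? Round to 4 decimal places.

-2.5559

Euler: y_{n+1} = y_n + h·f(x_n, y_n).
x=1.700000, y=-1.600000: f=-1.933300 → y ← -1.600000 + 0.14·(-1.933300) = -1.870662
x=1.840000, y=-1.870662: f=-2.262829 → y ← -1.870662 + 0.14·(-2.262829) = -2.187458
x=1.980000, y=-2.187458: f=-2.631775 → y ← -2.187458 + 0.14·(-2.631775) = -2.555907
y(2.12) ≈ -2.5559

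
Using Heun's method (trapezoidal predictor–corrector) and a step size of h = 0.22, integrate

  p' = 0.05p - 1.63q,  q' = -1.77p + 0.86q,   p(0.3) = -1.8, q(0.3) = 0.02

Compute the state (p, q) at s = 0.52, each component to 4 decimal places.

Heun on (p,q): k1 = f(s_n, state_n); k2 = f(s_n + h, state_n + h·k1); state_{n+1} = state_n + (h/2)·(k1 + k2).
0.300000: (-1.800000, 0.020000)
  k1 = (-0.122600, 3.203200)
  predictor → (-1.826972, 0.724704)
  k2 = (-1.272616, 3.856986)
  → (-1.953474, 0.796620)
(p(0.52), q(0.52)) ≈ (-1.9535, 0.7966)

-1.9535, 0.7966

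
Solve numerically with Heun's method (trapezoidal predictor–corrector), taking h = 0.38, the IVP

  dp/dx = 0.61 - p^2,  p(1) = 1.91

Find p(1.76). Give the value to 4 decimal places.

Heun: k1 = f(x_n, p_n); k2 = f(x_n + h, p_n + h·k1); p_{n+1} = p_n + (h/2)·(k1 + k2).
x=1.000000, p=1.910000:
  k1 = f(1.000000, 1.910000) = -3.038100
  k2 = f(1.380000, 0.755522) = 0.039187
  p ← 1.910000 + (0.38/2)·(-3.038100 + 0.039187) = 1.340206
x=1.380000, p=1.340206:
  k1 = f(1.380000, 1.340206) = -1.186153
  k2 = f(1.760000, 0.889468) = -0.181154
  p ← 1.340206 + (0.38/2)·(-1.186153 + (-0.181154)) = 1.080418
p(1.76) ≈ 1.0804

1.0804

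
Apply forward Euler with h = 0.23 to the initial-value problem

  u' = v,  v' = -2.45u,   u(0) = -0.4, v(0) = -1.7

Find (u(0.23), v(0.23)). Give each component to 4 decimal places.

-0.7910, -1.4746

Euler on (u,v): u_{n+1} = u_n + h·u', v_{n+1} = v_n + h·v'.
0.000000: (-0.400000, -1.700000); f=(-1.700000, 0.980000) → (-0.791000, -1.474600)
(u(0.23), v(0.23)) ≈ (-0.7910, -1.4746)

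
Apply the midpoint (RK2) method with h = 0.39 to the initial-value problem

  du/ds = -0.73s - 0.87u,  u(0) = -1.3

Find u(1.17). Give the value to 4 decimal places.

Midpoint: k1 = f(s_n, u_n); k2 = f(s_n + h/2, u_n + (h/2)·k1); u_{n+1} = u_n + h·k2.
s=0.000000, u=-1.300000:
  k1 = f(0.000000, -1.300000) = 1.131000
  k2 = f(0.195000, -1.079455) = 0.796776
  u ← -1.300000 + 0.39·0.796776 = -0.989257
s=0.390000, u=-0.989257:
  k1 = f(0.390000, -0.989257) = 0.575954
  k2 = f(0.585000, -0.876946) = 0.335893
  u ← -0.989257 + 0.39·0.335893 = -0.858259
s=0.780000, u=-0.858259:
  k1 = f(0.780000, -0.858259) = 0.177285
  k2 = f(0.975000, -0.823688) = 0.004859
  u ← -0.858259 + 0.39·0.004859 = -0.856364
u(1.17) ≈ -0.8564

-0.8564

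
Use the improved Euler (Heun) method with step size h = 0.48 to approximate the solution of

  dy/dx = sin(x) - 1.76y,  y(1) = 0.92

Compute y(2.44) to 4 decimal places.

0.5165

Heun: k1 = f(x_n, y_n); k2 = f(x_n + h, y_n + h·k1); y_{n+1} = y_n + (h/2)·(k1 + k2).
x=1.000000, y=0.920000:
  k1 = f(1.000000, 0.920000) = -0.777729
  k2 = f(1.480000, 0.546690) = 0.033706
  y ← 0.920000 + (0.48/2)·(-0.777729 + 0.033706) = 0.741435
x=1.480000, y=0.741435:
  k1 = f(1.480000, 0.741435) = -0.309044
  k2 = f(1.960000, 0.593093) = -0.118633
  y ← 0.741435 + (0.48/2)·(-0.309044 + (-0.118633)) = 0.638792
x=1.960000, y=0.638792:
  k1 = f(1.960000, 0.638792) = -0.199063
  k2 = f(2.440000, 0.543242) = -0.310671
  y ← 0.638792 + (0.48/2)·(-0.199063 + (-0.310671)) = 0.516456
y(2.44) ≈ 0.5165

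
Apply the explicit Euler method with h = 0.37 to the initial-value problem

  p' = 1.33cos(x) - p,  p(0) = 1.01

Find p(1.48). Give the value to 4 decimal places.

0.9120

Euler: p_{n+1} = p_n + h·f(x_n, p_n).
x=0.000000, p=1.010000: f=0.320000 → p ← 1.010000 + 0.37·0.320000 = 1.128400
x=0.370000, p=1.128400: f=0.111595 → p ← 1.128400 + 0.37·0.111595 = 1.169690
x=0.740000, p=1.169690: f=-0.187527 → p ← 1.169690 + 0.37·(-0.187527) = 1.100305
x=1.110000, p=1.100305: f=-0.508905 → p ← 1.100305 + 0.37·(-0.508905) = 0.912010
p(1.48) ≈ 0.9120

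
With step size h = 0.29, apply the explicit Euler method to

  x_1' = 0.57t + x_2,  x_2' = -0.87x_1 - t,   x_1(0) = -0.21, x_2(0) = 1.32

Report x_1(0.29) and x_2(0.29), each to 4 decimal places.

0.1728, 1.3730

Euler on (x_1,x_2): x_1_{n+1} = x_1_n + h·x_1', x_2_{n+1} = x_2_n + h·x_2'.
0.000000: (-0.210000, 1.320000); f=(1.320000, 0.182700) → (0.172800, 1.372983)
(x_1(0.29), x_2(0.29)) ≈ (0.1728, 1.3730)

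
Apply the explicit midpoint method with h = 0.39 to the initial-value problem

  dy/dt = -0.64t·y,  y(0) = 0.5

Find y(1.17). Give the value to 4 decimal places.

Midpoint: k1 = f(t_n, y_n); k2 = f(t_n + h/2, y_n + (h/2)·k1); y_{n+1} = y_n + h·k2.
t=0.000000, y=0.500000:
  k1 = f(0.000000, 0.500000) = 0.000000
  k2 = f(0.195000, 0.500000) = -0.062400
  y ← 0.500000 + 0.39·(-0.062400) = 0.475664
t=0.390000, y=0.475664:
  k1 = f(0.390000, 0.475664) = -0.118726
  k2 = f(0.585000, 0.452512) = -0.169421
  y ← 0.475664 + 0.39·(-0.169421) = 0.409590
t=0.780000, y=0.409590:
  k1 = f(0.780000, 0.409590) = -0.204467
  k2 = f(0.975000, 0.369719) = -0.230705
  y ← 0.409590 + 0.39·(-0.230705) = 0.319615
y(1.17) ≈ 0.3196

0.3196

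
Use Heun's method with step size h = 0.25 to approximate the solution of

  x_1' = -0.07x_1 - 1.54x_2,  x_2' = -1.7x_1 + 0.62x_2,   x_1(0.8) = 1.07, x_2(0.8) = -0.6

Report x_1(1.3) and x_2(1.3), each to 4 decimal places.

1.9835, -2.1722

Heun on (x_1,x_2): k1 = f(s_n, state_n); k2 = f(s_n + h, state_n + h·k1); state_{n+1} = state_n + (h/2)·(k1 + k2).
0.800000: (1.070000, -0.600000)
  k1 = (0.849100, -2.191000)
  predictor → (1.282275, -1.147750)
  k2 = (1.677776, -2.891472)
  → (1.385859, -1.235309)
1.050000: (1.385859, -1.235309)
  k1 = (1.805366, -3.121853)
  predictor → (1.837201, -2.015772)
  k2 = (2.975685, -4.373020)
  → (1.983491, -2.172168)
(x_1(1.3), x_2(1.3)) ≈ (1.9835, -2.1722)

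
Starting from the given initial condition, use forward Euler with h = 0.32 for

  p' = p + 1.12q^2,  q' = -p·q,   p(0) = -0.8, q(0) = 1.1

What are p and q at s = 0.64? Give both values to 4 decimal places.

-0.1374, 1.6567

Euler on (p,q): p_{n+1} = p_n + h·p', q_{n+1} = q_n + h·q'.
0.000000: (-0.800000, 1.100000); f=(0.555200, 0.880000) → (-0.622336, 1.381600)
0.320000: (-0.622336, 1.381600); f=(1.515541, 0.859819) → (-0.137363, 1.656742)
(p(0.64), q(0.64)) ≈ (-0.1374, 1.6567)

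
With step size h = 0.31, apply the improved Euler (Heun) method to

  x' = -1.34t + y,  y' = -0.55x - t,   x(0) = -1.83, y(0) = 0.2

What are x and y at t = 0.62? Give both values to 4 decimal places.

Heun on (x,y): k1 = f(t_n, state_n); k2 = f(t_n + h, state_n + h·k1); state_{n+1} = state_n + (h/2)·(k1 + k2).
0.000000: (-1.830000, 0.200000)
  k1 = (0.200000, 1.006500)
  predictor → (-1.768000, 0.512015)
  k2 = (0.096615, 0.662400)
  → (-1.784025, 0.458680)
0.310000: (-1.784025, 0.458680)
  k1 = (0.043280, 0.671214)
  predictor → (-1.770608, 0.666756)
  k2 = (-0.164044, 0.353834)
  → (-1.802743, 0.617562)
(x(0.62), y(0.62)) ≈ (-1.8027, 0.6176)

-1.8027, 0.6176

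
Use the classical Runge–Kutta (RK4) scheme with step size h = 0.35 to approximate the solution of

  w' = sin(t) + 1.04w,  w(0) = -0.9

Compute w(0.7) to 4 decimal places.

-1.5582

RK4: k1 = f(t_n, w_n); k2 = f(t_n + h/2, w_n + (h/2)·k1); k3 = f(t_n + h/2, w_n + (h/2)·k2); k4 = f(t_n + h, w_n + h·k3); w_{n+1} = w_n + (h/6)·(k1 + 2k2 + 2k3 + k4).
t=0.000000, w=-0.900000:
  k1 = f(0.000000, -0.900000) = -0.936000
  k2 = f(0.175000, -1.063800) = -0.932244
  k3 = f(0.175000, -1.063143) = -0.931560
  k4 = f(0.350000, -1.226046) = -0.932190
  w ← -0.900000 + (0.35/6)·(k1 + 2k2 + 2k3 + k4) = -1.226422
t=0.350000, w=-1.226422:
  k1 = f(0.350000, -1.226422) = -0.932581
  k2 = f(0.525000, -1.389623) = -0.943995
  k3 = f(0.525000, -1.391621) = -0.946073
  k4 = f(0.700000, -1.557547) = -0.975631
  w ← -1.226422 + (0.35/6)·(k1 + 2k2 + 2k3 + k4) = -1.558242
w(0.7) ≈ -1.5582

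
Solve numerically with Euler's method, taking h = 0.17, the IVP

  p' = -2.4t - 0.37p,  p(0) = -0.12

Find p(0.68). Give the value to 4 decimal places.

Euler: p_{n+1} = p_n + h·f(t_n, p_n).
t=0.000000, p=-0.120000: f=0.044400 → p ← -0.120000 + 0.17·0.044400 = -0.112452
t=0.170000, p=-0.112452: f=-0.366393 → p ← -0.112452 + 0.17·(-0.366393) = -0.174739
t=0.340000, p=-0.174739: f=-0.751347 → p ← -0.174739 + 0.17·(-0.751347) = -0.302468
t=0.510000, p=-0.302468: f=-1.112087 → p ← -0.302468 + 0.17·(-1.112087) = -0.491522
p(0.68) ≈ -0.4915

-0.4915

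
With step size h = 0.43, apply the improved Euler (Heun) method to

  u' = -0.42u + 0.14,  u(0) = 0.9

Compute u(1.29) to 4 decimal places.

Heun: k1 = f(t_n, u_n); k2 = f(t_n + h, u_n + h·k1); u_{n+1} = u_n + (h/2)·(k1 + k2).
t=0.000000, u=0.900000:
  k1 = f(0.000000, 0.900000) = -0.238000
  k2 = f(0.430000, 0.797660) = -0.195017
  u ← 0.900000 + (0.43/2)·(-0.238000 + (-0.195017)) = 0.806901
t=0.430000, u=0.806901:
  k1 = f(0.430000, 0.806901) = -0.198899
  k2 = f(0.860000, 0.721375) = -0.162977
  u ← 0.806901 + (0.43/2)·(-0.198899 + (-0.162977)) = 0.729098
t=0.860000, u=0.729098:
  k1 = f(0.860000, 0.729098) = -0.166221
  k2 = f(1.290000, 0.657623) = -0.136202
  u ← 0.729098 + (0.43/2)·(-0.166221 + (-0.136202)) = 0.664077
u(1.29) ≈ 0.6641

0.6641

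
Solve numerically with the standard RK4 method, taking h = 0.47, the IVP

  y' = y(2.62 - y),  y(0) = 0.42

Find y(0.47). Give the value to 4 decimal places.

1.0336

RK4: k1 = f(s_n, y_n); k2 = f(s_n + h/2, y_n + (h/2)·k1); k3 = f(s_n + h/2, y_n + (h/2)·k2); k4 = f(s_n + h, y_n + h·k3); y_{n+1} = y_n + (h/6)·(k1 + 2k2 + 2k3 + k4).
s=0.000000, y=0.420000:
  k1 = f(0.000000, 0.420000) = 0.924000
  k2 = f(0.235000, 0.637140) = 1.263359
  k3 = f(0.235000, 0.716889) = 1.364320
  k4 = f(0.470000, 1.061230) = 1.654214
  y ← 0.420000 + (0.47/6)·(k1 + 2k2 + 2k3 + k4) = 1.033630
y(0.47) ≈ 1.0336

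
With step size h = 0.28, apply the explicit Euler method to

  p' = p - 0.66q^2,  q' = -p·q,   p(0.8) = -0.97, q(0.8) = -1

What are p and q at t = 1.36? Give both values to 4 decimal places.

-2.1246, -1.7795

Euler on (p,q): p_{n+1} = p_n + h·p', q_{n+1} = q_n + h·q'.
0.800000: (-0.970000, -1.000000); f=(-1.630000, -0.970000) → (-1.426400, -1.271600)
1.080000: (-1.426400, -1.271600); f=(-2.493598, -1.813810) → (-2.124607, -1.779467)
(p(1.36), q(1.36)) ≈ (-2.1246, -1.7795)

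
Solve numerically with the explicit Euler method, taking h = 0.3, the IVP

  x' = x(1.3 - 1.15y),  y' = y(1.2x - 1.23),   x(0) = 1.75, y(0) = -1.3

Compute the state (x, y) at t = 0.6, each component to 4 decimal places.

6.2918, -2.9331

Euler on (x,y): x_{n+1} = x_n + h·x', y_{n+1} = y_n + h·y'.
0.000000: (1.750000, -1.300000); f=(4.891250, -1.131000) → (3.217375, -1.639300)
0.300000: (3.217375, -1.639300); f=(10.247967, -4.312752) → (6.291765, -2.933126)
(x(0.6), y(0.6)) ≈ (6.2918, -2.9331)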